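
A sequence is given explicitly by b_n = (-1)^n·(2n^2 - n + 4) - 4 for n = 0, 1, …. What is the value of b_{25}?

-1233

(-1)^25 = -1; 2n^2 - n + 4 at n=25 is 1229; so b_{25} = -1233.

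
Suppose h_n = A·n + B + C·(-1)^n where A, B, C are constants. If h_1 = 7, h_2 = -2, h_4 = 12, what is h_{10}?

Plug in n = 1, 2, 4: A + B - C = 7; 2A + B + C = -2; 4A + B + C = 12.
Subtracting the first from the second: A + 2C = -9.
Subtracting the second from the third: 2A = 14.
Solving: C = -8, A = 7, then B = -8.
Therefore h_{10} = 70 + (-8) + (-8)·1 = 54.

54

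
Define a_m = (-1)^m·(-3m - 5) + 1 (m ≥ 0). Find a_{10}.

(-1)^10 = 1; -3m - 5 at m=10 is -35; so a_{10} = -34.

-34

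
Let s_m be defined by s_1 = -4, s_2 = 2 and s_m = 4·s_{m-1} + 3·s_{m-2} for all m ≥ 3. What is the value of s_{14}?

Applying the relation repeatedly:
s_3 = -4;  s_4 = -10;  s_5 = -52;  …;  s_{11} = -516004;  s_{12} = -2397226;  s_{13} = -11136916;  s_{14} = -51739342.

-51739342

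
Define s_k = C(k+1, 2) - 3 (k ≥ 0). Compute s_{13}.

88

C(14, 2) = 91, so s_{13} = 88.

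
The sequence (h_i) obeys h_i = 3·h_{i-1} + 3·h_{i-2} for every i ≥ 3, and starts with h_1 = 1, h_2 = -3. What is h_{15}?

-61100406

Compute successive terms:
h_3 = -6  h_4 = -27  h_5 = -99  …  h_{12} = -1121202  h_{13} = -4250799  h_{14} = -16116003  h_{15} = -61100406.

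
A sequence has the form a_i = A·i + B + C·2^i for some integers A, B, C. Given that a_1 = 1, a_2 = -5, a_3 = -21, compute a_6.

At i = 1, 2, 3: A + B + 2C = 1; 2A + B + 4C = -5; 3A + B + 8C = -21.
Subtracting the first from the second: A + 2C = -6.
Subtracting the second from the third: A + 4C = -16.
Solving: C = -5, A = 4, then B = 7.
Therefore a_6 = 24 + 7 + (-5)·64 = -289.

-289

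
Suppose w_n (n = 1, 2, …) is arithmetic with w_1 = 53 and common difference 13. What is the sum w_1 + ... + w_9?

w_n = 53 + (n - 1)·13.
w_9 = 157; S = 9·(53 + 157)/2 = 945.

945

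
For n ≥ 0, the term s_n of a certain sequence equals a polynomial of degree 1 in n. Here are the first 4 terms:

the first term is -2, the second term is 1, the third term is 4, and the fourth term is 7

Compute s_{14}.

40

1st diffs: 3, 3, 3 (constant).
So s_n = 3n - 2.
Evaluating at n = 14 gives s_{14} = 40.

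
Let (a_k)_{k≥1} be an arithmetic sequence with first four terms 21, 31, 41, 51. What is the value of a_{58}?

591

Common difference d = 10.
a_k = 21 + (k - 1)·10.
a_{58} = 21 + 57·10 = 591.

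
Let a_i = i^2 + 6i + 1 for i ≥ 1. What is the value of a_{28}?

953

a_{28} = 1·28^2 + 6·28 + 1 = 953.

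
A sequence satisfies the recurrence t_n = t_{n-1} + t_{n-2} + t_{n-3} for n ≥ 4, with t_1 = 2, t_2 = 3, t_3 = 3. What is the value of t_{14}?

Applying the relation repeatedly:
t_4 = 8, t_5 = 14, t_6 = 25, …, t_{11} = 535, t_{12} = 984, t_{13} = 1810, t_{14} = 3329.

3329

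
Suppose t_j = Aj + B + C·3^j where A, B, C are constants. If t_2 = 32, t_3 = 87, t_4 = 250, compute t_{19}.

3486784423

Plug in j = 2, 3, 4: 2A + B + 9C = 32; 3A + B + 27C = 87; 4A + B + 81C = 250.
Subtracting the first from the second: A + 18C = 55.
Subtracting the second from the third: A + 54C = 163.
Solving: C = 3, A = 1, then B = 3.
Therefore t_{19} = 19 + 3 + 3·1162261467 = 3486784423.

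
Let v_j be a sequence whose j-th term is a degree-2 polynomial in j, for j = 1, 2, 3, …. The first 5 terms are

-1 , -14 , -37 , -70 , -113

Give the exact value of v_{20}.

1st diffs: -13, -23, -33, -43.
2nd diffs: -10, -10, -10 (constant).
Newton forward-difference form: v_j = -1 + (-13)·C(j-1,1) + (-10)·C(j-1,2).
At j = 20: j-1 = 19, so v_{20} = -1 - 247 - 1710 = -1958.

-1958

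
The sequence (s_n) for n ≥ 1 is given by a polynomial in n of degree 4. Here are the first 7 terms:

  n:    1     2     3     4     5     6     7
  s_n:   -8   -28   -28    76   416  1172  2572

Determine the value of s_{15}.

1st diffs: -20, 0, 104, 340, 756, 1400.
2nd diffs: 20, 104, 236, 416, 644.
3rd diffs: 84, 132, 180, 228.
4th diffs: 48, 48, 48 (constant).
Newton forward-difference form: s_n = -8 + (-20)·C(n-1,1) + 20·C(n-1,2) + 84·C(n-1,3) + 48·C(n-1,4).
At n = 15: n-1 = 14, so s_{15} = -8 - 280 + 1820 + 30576 + 48048 = 80156.

80156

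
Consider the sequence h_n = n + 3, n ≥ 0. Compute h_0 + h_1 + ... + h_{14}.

150

Over n = 0..14: Σn = 105.
Total = (1)·105 + (3)·15 = 150.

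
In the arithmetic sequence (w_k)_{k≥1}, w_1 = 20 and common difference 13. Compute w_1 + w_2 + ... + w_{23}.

w_k = 20 + (k - 1)·13.
w_{23} = 306; S = 23·(20 + 306)/2 = 3749.

3749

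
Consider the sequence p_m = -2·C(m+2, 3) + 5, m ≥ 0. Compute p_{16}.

C(18, 3) = 816, so p_{16} = -1627.

-1627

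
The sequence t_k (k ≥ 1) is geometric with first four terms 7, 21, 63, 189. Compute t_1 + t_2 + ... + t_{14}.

16740388

Common ratio r = 3.
t_k = 7·3^(k-1).
S = 7·(3^14 - 1)/(3 - 1) = 7·(4782969 - 1)/(2) = 16740388.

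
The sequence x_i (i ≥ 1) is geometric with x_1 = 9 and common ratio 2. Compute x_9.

x_i = 9·2^(i-1).
x_9 = 9·2^8 = 2304.

2304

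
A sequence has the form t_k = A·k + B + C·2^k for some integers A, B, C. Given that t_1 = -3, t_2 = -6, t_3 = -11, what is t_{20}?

Plug in k = 1, 2, 3: A + B + 2C = -3; 2A + B + 4C = -6; 3A + B + 8C = -11.
Subtracting the first from the second: A + 2C = -3.
Subtracting the second from the third: A + 4C = -5.
Solving: C = -1, A = -1, then B = 0.
Therefore t_{20} = -20 + 0 + (-1)·1048576 = -1048596.

-1048596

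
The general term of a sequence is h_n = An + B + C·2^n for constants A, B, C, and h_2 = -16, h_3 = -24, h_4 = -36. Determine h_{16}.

-65604

At n = 2, 3, 4: 2A + B + 4C = -16; 3A + B + 8C = -24; 4A + B + 16C = -36.
Subtracting the first from the second: A + 4C = -8.
Subtracting the second from the third: A + 8C = -12.
Solving: C = -1, A = -4, then B = -4.
So h_n = -4·n + (-4) + (-1)·2^n; at n=16 this is -65604.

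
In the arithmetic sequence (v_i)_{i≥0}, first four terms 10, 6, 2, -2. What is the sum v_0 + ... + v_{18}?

-494

Common difference d = -4.
v_i = 10 + (i - 0)·(-4).
v_{18} = -62; S = 19·(10 + (-62))/2 = -494.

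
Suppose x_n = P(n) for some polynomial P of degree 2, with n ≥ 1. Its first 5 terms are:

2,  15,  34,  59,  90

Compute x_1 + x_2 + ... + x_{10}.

1st diffs: 13, 19, 25, 31.
2nd diffs: 6, 6, 6 (constant).
Newton forward-difference form: x_n = 2 + 13·C(n-1,1) + 6·C(n-1,2).
Continuing: …, 127, 170, 219, 274, …, x_{10} = 335.
Summing n = 1..10 (10 terms) gives 1325.

1325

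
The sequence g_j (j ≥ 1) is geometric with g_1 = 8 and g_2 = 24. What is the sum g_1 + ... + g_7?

Common ratio r = 3.
g_j = 8·3^(j-1).
S = 8·(3^7 - 1)/(3 - 1) = 8·(2187 - 1)/(2) = 8744.

8744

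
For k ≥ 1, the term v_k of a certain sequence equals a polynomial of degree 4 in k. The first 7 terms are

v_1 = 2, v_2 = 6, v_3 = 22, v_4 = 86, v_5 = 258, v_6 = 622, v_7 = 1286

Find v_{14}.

1st diffs: 4, 16, 64, 172, 364, 664.
2nd diffs: 12, 48, 108, 192, 300.
3rd diffs: 36, 60, 84, 108.
4th diffs: 24, 24, 24 (constant).
Newton forward-difference form: v_k = 2 + 4·C(k-1,1) + 12·C(k-1,2) + 36·C(k-1,3) + 24·C(k-1,4).
At k = 14: k-1 = 13, so v_{14} = 2 + 52 + 936 + 10296 + 17160 = 28446.

28446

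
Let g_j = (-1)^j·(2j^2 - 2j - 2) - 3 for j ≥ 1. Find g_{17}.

(-1)^17 = -1; 2j^2 - 2j - 2 at j=17 is 542; so g_{17} = -545.

-545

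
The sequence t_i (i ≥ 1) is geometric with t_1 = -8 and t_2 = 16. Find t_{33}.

-34359738368

Common ratio r = -2.
t_i = (-8)·(-2)^(i-1).
t_{33} = (-8)·(-2)^32 = -34359738368.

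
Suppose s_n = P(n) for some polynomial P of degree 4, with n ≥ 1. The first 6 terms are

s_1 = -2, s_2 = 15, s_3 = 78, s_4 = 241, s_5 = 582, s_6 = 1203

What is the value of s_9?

1st diffs: 17, 63, 163, 341, 621.
2nd diffs: 46, 100, 178, 280.
3rd diffs: 54, 78, 102.
4th diffs: 24, 24 (constant).
Newton forward-difference form: s_n = -2 + 17·C(n-1,1) + 46·C(n-1,2) + 54·C(n-1,3) + 24·C(n-1,4).
At n = 9: n-1 = 8, so s_9 = -2 + 136 + 1288 + 3024 + 1680 = 6126.

6126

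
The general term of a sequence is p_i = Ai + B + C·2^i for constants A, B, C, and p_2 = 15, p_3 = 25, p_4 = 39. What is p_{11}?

2113

Plug in i = 2, 3, 4: 2A + B + 4C = 15; 3A + B + 8C = 25; 4A + B + 16C = 39.
Subtracting the first from the second: A + 4C = 10.
Subtracting the second from the third: A + 8C = 14.
Solving: C = 1, A = 6, then B = -1.
So p_i = 6·i + (-1) + 1·2^i; at i=11 this is 2113.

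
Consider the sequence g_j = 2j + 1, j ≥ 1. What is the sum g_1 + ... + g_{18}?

360

Over j = 1..18: Σj = 171.
Total = (2)·171 + (1)·18 = 360.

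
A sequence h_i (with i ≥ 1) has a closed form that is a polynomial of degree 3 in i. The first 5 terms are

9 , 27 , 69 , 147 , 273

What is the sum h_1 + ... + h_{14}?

1st diffs: 18, 42, 78, 126.
2nd diffs: 24, 36, 48.
3rd diffs: 12, 12 (constant).
So h_i = 2i^3 + 4i + 3.
Continuing: …, 459, 717, 1059, 1497, …, h_{14} = 5547.
Summing i = 1..14 (14 terms) gives 22512.

22512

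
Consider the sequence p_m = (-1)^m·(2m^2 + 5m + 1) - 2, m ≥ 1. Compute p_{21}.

-990

(-1)^21 = -1; 2m^2 + 5m + 1 at m=21 is 988; so p_{21} = -990.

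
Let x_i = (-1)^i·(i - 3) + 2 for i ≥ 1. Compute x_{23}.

-18

(-1)^23 = -1; i - 3 at i=23 is 20; so x_{23} = -18.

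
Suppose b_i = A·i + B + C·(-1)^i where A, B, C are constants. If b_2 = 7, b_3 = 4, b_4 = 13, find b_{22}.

Write the equations: 2A + B + C = 7; 3A + B - C = 4; 4A + B + C = 13.
Subtracting the first from the second: A - 2C = -3.
Subtracting the second from the third: A + 2C = 9.
Solving: C = 3, A = 3, then B = -2.
Hence b_{22} = 3·22 + (-2) + 3·1 = 67.

67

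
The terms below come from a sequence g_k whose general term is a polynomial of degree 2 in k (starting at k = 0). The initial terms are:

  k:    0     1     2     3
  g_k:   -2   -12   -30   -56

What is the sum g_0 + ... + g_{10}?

-1892

1st diffs: -10, -18, -26.
2nd diffs: -8, -8 (constant).
Newton forward-difference form: g_k = -2 + (-10)·C(k,1) + (-8)·C(k,2).
Continuing: …, -90, -132, -182, -240, …, g_{10} = -462.
Summing k = 0..10 (11 terms) gives -1892.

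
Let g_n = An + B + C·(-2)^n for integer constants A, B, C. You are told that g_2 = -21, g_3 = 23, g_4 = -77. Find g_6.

Plug in n = 2, 3, 4: 2A + B + 4C = -21; 3A + B - 8C = 23; 4A + B + 16C = -77.
Subtracting the first from the second: A - 12C = 44.
Subtracting the second from the third: A + 24C = -100.
Solving: C = -4, A = -4, then B = 3.
Hence g_6 = -4·6 + 3 + (-4)·64 = -277.

-277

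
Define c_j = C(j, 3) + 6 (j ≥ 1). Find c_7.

C(7, 3) = 35, so c_7 = 41.

41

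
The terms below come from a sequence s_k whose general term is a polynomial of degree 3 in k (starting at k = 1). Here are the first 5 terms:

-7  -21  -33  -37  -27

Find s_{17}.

3369

1st diffs: -14, -12, -4, 10.
2nd diffs: 2, 8, 14.
3rd diffs: 6, 6 (constant).
So s_k = k^3 - 5k^2 - 6k + 3.
Evaluating at k = 17 gives s_{17} = 3369.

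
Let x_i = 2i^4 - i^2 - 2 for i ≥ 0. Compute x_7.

x_7 = 2·7^4 - 1·7^2 - 2 = 4751.

4751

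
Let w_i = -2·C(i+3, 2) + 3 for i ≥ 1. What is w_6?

C(9, 2) = 36, so w_6 = -69.

-69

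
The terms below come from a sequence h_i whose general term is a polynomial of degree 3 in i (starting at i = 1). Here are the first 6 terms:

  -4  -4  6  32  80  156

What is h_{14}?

2492

1st diffs: 0, 10, 26, 48, 76.
2nd diffs: 10, 16, 22, 28.
3rd diffs: 6, 6, 6 (constant).
Newton forward-difference form: h_i = -4 + 10·C(i-1,2) + 6·C(i-1,3).
At i = 14: i-1 = 13, so h_{14} = -4 + 780 + 1716 = 2492.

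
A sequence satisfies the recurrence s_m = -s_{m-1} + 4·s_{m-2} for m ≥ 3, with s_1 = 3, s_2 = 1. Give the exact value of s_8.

Step forward from the initial values:
s_3 = 11  s_4 = -7  s_5 = 51  s_6 = -79  s_7 = 283  s_8 = -599.

-599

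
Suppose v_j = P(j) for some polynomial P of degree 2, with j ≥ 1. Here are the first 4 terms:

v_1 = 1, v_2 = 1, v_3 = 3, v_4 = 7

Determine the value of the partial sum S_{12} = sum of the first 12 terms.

452

1st diffs: 0, 2, 4.
2nd diffs: 2, 2 (constant).
So v_j = j^2 - 3j + 3.
Continuing: …, 13, 21, 31, 43, …, v_{12} = 111.
Summing j = 1..12 (12 terms) gives 452.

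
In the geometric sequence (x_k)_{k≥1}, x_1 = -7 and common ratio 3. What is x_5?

-567

x_k = (-7)·3^(k-1).
x_5 = (-7)·3^4 = -567.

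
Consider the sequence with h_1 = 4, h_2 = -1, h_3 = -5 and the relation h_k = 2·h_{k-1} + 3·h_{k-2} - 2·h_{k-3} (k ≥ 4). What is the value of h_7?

-449

Iterate the recurrence:
h_4 = -21; h_5 = -55; h_6 = -163; h_7 = -449.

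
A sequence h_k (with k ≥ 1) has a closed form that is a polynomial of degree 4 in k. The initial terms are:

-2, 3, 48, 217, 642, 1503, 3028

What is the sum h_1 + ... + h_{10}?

34741

1st diffs: 5, 45, 169, 425, 861, 1525.
2nd diffs: 40, 124, 256, 436, 664.
3rd diffs: 84, 132, 180, 228.
4th diffs: 48, 48, 48 (constant).
Newton forward-difference form: h_k = -2 + 5·C(k-1,1) + 40·C(k-1,2) + 84·C(k-1,3) + 48·C(k-1,4).
Continuing: 5493, 9222, 14587.
Summing k = 1..10 (10 terms) gives 34741.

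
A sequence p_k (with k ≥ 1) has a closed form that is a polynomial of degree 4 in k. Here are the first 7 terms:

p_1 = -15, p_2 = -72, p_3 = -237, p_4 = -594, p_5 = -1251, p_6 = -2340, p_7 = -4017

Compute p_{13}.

-38187

1st diffs: -57, -165, -357, -657, -1089, -1677.
2nd diffs: -108, -192, -300, -432, -588.
3rd diffs: -84, -108, -132, -156.
4th diffs: -24, -24, -24 (constant).
Newton forward-difference form: p_k = -15 + (-57)·C(k-1,1) + (-108)·C(k-1,2) + (-84)·C(k-1,3) + (-24)·C(k-1,4).
At k = 13: k-1 = 12, so p_{13} = -15 - 684 - 7128 - 18480 - 11880 = -38187.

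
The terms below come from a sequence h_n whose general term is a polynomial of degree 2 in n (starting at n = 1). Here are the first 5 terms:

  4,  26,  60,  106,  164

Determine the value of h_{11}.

1st diffs: 22, 34, 46, 58.
2nd diffs: 12, 12, 12 (constant).
Newton forward-difference form: h_n = 4 + 22·C(n-1,1) + 12·C(n-1,2).
At n = 11: n-1 = 10, so h_{11} = 4 + 220 + 540 = 764.

764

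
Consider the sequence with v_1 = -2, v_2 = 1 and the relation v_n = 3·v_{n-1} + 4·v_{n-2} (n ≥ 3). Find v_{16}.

-214748363

v_3 = -5;  v_4 = -11;  v_5 = -53;  …;  v_{13} = -3355445;  v_{14} = -13421771;  v_{15} = -53687093;  v_{16} = -214748363.
(Characteristic roots are 4 and -1.)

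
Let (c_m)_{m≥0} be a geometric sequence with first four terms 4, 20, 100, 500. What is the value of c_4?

Common ratio r = 5.
c_m = 4·5^(m-0).
c_4 = 4·5^4 = 2500.

2500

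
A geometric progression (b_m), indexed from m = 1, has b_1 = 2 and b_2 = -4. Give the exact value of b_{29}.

Common ratio r = -2.
b_m = 2·(-2)^(m-1).
b_{29} = 2·(-2)^28 = 536870912.

536870912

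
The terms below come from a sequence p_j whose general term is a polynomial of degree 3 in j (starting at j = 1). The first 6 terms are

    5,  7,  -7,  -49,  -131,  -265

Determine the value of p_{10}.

-1561

1st diffs: 2, -14, -42, -82, -134.
2nd diffs: -16, -28, -40, -52.
3rd diffs: -12, -12, -12 (constant).
Newton forward-difference form: p_j = 5 + 2·C(j-1,1) + (-16)·C(j-1,2) + (-12)·C(j-1,3).
At j = 10: j-1 = 9, so p_{10} = 5 + 18 - 576 - 1008 = -1561.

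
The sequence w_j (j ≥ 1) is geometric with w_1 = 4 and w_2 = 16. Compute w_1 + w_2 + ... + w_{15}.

1431655764

Common ratio r = 4.
w_j = 4·4^(j-1).
S = 4·(4^15 - 1)/(4 - 1) = 4·(1073741824 - 1)/(3) = 1431655764.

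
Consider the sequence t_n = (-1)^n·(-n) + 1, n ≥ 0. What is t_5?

6

(-1)^5 = -1; -n at n=5 is -5; so t_5 = 6.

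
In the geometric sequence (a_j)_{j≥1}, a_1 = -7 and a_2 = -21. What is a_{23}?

-219667417263

Common ratio r = 3.
a_j = (-7)·3^(j-1).
a_{23} = (-7)·3^22 = -219667417263.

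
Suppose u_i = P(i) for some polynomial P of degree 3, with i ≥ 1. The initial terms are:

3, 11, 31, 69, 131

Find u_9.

739

1st diffs: 8, 20, 38, 62.
2nd diffs: 12, 18, 24.
3rd diffs: 6, 6 (constant).
So u_i = i^3 + i + 1.
Evaluating at i = 9 gives u_9 = 739.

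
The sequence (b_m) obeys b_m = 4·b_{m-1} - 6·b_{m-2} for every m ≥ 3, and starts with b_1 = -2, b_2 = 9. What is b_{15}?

Iterate the recurrence:
b_3 = 48  b_4 = 138  b_5 = 264  …  b_{12} = 48288  b_{13} = 340608  b_{14} = 1072704  b_{15} = 2247168.

2247168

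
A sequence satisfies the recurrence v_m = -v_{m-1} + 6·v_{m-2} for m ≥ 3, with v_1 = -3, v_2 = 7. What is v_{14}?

Step forward from the initial values:
v_3 = -25  v_4 = 67  v_5 = -217  …  v_{11} = -153937  v_{12} = 459763  v_{13} = -1383385  v_{14} = 4141963.
(Characteristic roots are 2 and -3.)

4141963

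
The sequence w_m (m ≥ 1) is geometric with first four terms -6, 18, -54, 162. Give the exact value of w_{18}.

Common ratio r = -3.
w_m = (-6)·(-3)^(m-1).
w_{18} = (-6)·(-3)^17 = 774840978.

774840978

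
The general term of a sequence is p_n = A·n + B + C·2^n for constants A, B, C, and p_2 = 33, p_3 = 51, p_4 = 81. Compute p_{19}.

1572987

Write the equations: 2A + B + 4C = 33; 3A + B + 8C = 51; 4A + B + 16C = 81.
Subtracting the first from the second: A + 4C = 18.
Subtracting the second from the third: A + 8C = 30.
Solving: C = 3, A = 6, then B = 9.
So p_n = 6·n + 9 + 3·2^n; at n=19 this is 1572987.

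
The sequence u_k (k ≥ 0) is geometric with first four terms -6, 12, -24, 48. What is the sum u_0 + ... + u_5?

126

Common ratio r = -2.
u_k = (-6)·(-2)^(k-0).
S = (-6)·((-2)^6 - 1)/(-2 - 1) = (-6)·(64 - 1)/(-3) = 126.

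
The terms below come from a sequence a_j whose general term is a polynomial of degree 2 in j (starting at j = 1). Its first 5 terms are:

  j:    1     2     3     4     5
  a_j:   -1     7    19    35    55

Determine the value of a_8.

139

1st diffs: 8, 12, 16, 20.
2nd diffs: 4, 4, 4 (constant).
So a_j = 2j^2 + 2j - 5.
Evaluating at j = 8 gives a_8 = 139.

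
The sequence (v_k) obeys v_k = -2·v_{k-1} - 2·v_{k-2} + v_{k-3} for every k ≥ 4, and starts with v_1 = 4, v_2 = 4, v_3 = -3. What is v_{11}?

Step forward from the initial values:
v_4 = 2;  v_5 = 6;  v_6 = -19;  v_7 = 28;  v_8 = -12;  v_9 = -51;  v_{10} = 154;  v_{11} = -218.

-218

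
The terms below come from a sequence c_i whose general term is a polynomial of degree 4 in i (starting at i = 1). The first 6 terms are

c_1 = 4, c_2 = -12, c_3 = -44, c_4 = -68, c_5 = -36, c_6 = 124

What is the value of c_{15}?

31084

1st diffs: -16, -32, -24, 32, 160.
2nd diffs: -16, 8, 56, 128.
3rd diffs: 24, 48, 72.
4th diffs: 24, 24 (constant).
Newton forward-difference form: c_i = 4 + (-16)·C(i-1,1) + (-16)·C(i-1,2) + 24·C(i-1,3) + 24·C(i-1,4).
At i = 15: i-1 = 14, so c_{15} = 4 - 224 - 1456 + 8736 + 24024 = 31084.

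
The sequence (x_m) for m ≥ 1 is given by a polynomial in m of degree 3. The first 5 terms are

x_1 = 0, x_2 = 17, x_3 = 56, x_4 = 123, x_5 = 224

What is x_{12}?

2387

1st diffs: 17, 39, 67, 101.
2nd diffs: 22, 28, 34.
3rd diffs: 6, 6 (constant).
Newton forward-difference form: x_m = 17·C(m-1,1) + 22·C(m-1,2) + 6·C(m-1,3).
At m = 12: m-1 = 11, so x_{12} = 187 + 1210 + 990 = 2387.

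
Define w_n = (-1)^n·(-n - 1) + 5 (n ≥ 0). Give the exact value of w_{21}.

(-1)^21 = -1; -n - 1 at n=21 is -22; so w_{21} = 27.

27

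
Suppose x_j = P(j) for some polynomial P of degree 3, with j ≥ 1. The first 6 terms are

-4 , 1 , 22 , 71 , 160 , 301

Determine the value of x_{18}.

10417

1st diffs: 5, 21, 49, 89, 141.
2nd diffs: 16, 28, 40, 52.
3rd diffs: 12, 12, 12 (constant).
Newton forward-difference form: x_j = -4 + 5·C(j-1,1) + 16·C(j-1,2) + 12·C(j-1,3).
At j = 18: j-1 = 17, so x_{18} = -4 + 85 + 2176 + 8160 = 10417.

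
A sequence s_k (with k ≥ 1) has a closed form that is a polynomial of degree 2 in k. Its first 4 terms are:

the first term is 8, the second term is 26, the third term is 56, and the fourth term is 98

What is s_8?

1st diffs: 18, 30, 42.
2nd diffs: 12, 12 (constant).
So s_k = 6k^2 + 2.
Evaluating at k = 8 gives s_8 = 386.

386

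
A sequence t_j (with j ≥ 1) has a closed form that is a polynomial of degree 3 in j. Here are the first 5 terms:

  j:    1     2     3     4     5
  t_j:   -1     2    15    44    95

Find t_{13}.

1st diffs: 3, 13, 29, 51.
2nd diffs: 10, 16, 22.
3rd diffs: 6, 6 (constant).
Newton forward-difference form: t_j = -1 + 3·C(j-1,1) + 10·C(j-1,2) + 6·C(j-1,3).
At j = 13: j-1 = 12, so t_{13} = -1 + 36 + 660 + 1320 = 2015.

2015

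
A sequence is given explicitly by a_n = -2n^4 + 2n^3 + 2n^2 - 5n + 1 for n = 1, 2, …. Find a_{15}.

a_{15} = -2·15^4 + 2·15^3 + 2·15^2 - 5·15 + 1 = -94124.

-94124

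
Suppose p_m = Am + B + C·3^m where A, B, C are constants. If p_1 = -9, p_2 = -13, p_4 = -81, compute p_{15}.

The three given values yield: A + B + 3C = -9; 2A + B + 9C = -13; 4A + B + 81C = -81.
Subtracting the first from the second: A + 6C = -4.
Subtracting the second from the third: 2A + 72C = -68.
Solving: C = -1, A = 2, then B = -8.
So p_m = 2·m + (-8) + (-1)·3^m; at m=15 this is -14348885.

-14348885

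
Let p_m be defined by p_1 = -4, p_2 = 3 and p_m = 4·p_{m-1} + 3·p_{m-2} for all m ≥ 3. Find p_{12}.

Step forward from the initial values:
p_3 = 0  p_4 = 9  p_5 = 36  p_6 = 171  p_7 = 792  p_8 = 3681  p_9 = 17100  p_{10} = 79443  p_{11} = 369072  p_{12} = 1714617.

1714617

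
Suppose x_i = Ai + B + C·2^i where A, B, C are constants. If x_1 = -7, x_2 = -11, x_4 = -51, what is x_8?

-995

At i = 1, 2, 4: A + B + 2C = -7; 2A + B + 4C = -11; 4A + B + 16C = -51.
Subtracting the first from the second: A + 2C = -4.
Subtracting the second from the third: 2A + 12C = -40.
Solving: C = -4, A = 4, then B = -3.
Hence x_8 = 4·8 + (-3) + (-4)·256 = -995.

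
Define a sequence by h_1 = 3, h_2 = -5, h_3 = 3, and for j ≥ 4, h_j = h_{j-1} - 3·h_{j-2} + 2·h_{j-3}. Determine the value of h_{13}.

1628

Step forward from the initial values:
h_4 = 24, h_5 = 5, h_6 = -61, h_7 = -28, h_8 = 165, h_9 = 127, h_{10} = -424, h_{11} = -475, h_{12} = 1051, h_{13} = 1628.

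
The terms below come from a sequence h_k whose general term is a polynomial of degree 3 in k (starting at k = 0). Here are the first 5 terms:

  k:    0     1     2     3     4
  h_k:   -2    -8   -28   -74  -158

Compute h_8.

1st diffs: -6, -20, -46, -84.
2nd diffs: -14, -26, -38.
3rd diffs: -12, -12 (constant).
Newton forward-difference form: h_k = -2 + (-6)·C(k,1) + (-14)·C(k,2) + (-12)·C(k,3).
At k = 8: k = 8, so h_8 = -2 - 48 - 392 - 672 = -1114.

-1114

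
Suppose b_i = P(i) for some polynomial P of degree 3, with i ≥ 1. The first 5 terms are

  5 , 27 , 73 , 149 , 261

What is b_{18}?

7723

1st diffs: 22, 46, 76, 112.
2nd diffs: 24, 30, 36.
3rd diffs: 6, 6 (constant).
Newton forward-difference form: b_i = 5 + 22·C(i-1,1) + 24·C(i-1,2) + 6·C(i-1,3).
At i = 18: i-1 = 17, so b_{18} = 5 + 374 + 3264 + 4080 = 7723.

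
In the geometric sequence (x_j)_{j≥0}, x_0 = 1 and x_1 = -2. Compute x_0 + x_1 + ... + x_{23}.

-5592405

Common ratio r = -2.
x_j = 1·(-2)^(j-0).
S = 1·((-2)^24 - 1)/(-2 - 1) = 1·(16777216 - 1)/(-3) = -5592405.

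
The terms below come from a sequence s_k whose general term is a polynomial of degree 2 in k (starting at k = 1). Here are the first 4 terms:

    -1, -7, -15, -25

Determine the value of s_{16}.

1st diffs: -6, -8, -10.
2nd diffs: -2, -2 (constant).
Newton forward-difference form: s_k = -1 + (-6)·C(k-1,1) + (-2)·C(k-1,2).
At k = 16: k-1 = 15, so s_{16} = -1 - 90 - 210 = -301.

-301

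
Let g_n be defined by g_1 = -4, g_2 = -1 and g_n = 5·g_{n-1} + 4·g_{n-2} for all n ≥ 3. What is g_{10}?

-3784861

g_3 = -21;  g_4 = -109;  g_5 = -629;  g_6 = -3581;  g_7 = -20421;  g_8 = -116429;  g_9 = -663829;  g_{10} = -3784861.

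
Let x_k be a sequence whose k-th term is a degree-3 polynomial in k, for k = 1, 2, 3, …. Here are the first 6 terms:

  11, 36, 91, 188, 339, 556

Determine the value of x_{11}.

1st diffs: 25, 55, 97, 151, 217.
2nd diffs: 30, 42, 54, 66.
3rd diffs: 12, 12, 12 (constant).
Newton forward-difference form: x_k = 11 + 25·C(k-1,1) + 30·C(k-1,2) + 12·C(k-1,3).
At k = 11: k-1 = 10, so x_{11} = 11 + 250 + 1350 + 1440 = 3051.

3051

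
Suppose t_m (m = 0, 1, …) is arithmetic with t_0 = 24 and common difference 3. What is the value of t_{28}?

108

t_m = 24 + (m - 0)·3.
t_{28} = 24 + 28·3 = 108.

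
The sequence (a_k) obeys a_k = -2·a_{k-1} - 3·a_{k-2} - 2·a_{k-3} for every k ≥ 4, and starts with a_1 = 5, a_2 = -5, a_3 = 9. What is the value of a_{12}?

Step forward from the initial values:
a_4 = -13  a_5 = 9  a_6 = 3  a_7 = -7  a_8 = -13  a_9 = 41  a_{10} = -29  a_{11} = -39  a_{12} = 83.

83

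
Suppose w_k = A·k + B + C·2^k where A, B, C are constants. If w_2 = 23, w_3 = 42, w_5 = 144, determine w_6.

275

Plug in k = 2, 3, 5: 2A + B + 4C = 23; 3A + B + 8C = 42; 5A + B + 32C = 144.
Subtracting the first from the second: A + 4C = 19.
Subtracting the second from the third: 2A + 24C = 102.
Solving: C = 4, A = 3, then B = 1.
So w_k = 3·k + 1 + 4·2^k; at k=6 this is 275.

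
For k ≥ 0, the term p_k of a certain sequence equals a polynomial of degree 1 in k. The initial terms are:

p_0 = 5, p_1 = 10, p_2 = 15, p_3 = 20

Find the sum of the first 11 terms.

1st diffs: 5, 5, 5 (constant).
So p_k = 5k + 5.
Continuing: …, 25, 30, 35, 40, …, p_{10} = 55.
Summing k = 0..10 (11 terms) gives 330.

330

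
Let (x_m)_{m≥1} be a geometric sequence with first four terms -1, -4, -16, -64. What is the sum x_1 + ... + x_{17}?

-5726623061

Common ratio r = 4.
x_m = (-1)·4^(m-1).
S = (-1)·(4^17 - 1)/(4 - 1) = (-1)·(17179869184 - 1)/(3) = -5726623061.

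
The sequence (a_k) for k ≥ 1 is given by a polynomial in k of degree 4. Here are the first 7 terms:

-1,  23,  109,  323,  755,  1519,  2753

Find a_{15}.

54025

1st diffs: 24, 86, 214, 432, 764, 1234.
2nd diffs: 62, 128, 218, 332, 470.
3rd diffs: 66, 90, 114, 138.
4th diffs: 24, 24, 24 (constant).
Newton forward-difference form: a_k = -1 + 24·C(k-1,1) + 62·C(k-1,2) + 66·C(k-1,3) + 24·C(k-1,4).
At k = 15: k-1 = 14, so a_{15} = -1 + 336 + 5642 + 24024 + 24024 = 54025.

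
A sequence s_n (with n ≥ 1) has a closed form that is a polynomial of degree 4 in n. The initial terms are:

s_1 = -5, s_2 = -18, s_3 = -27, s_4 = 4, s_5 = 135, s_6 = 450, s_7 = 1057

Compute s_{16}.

1st diffs: -13, -9, 31, 131, 315, 607.
2nd diffs: 4, 40, 100, 184, 292.
3rd diffs: 36, 60, 84, 108.
4th diffs: 24, 24, 24 (constant).
Newton forward-difference form: s_n = -5 + (-13)·C(n-1,1) + 4·C(n-1,2) + 36·C(n-1,3) + 24·C(n-1,4).
At n = 16: n-1 = 15, so s_{16} = -5 - 195 + 420 + 16380 + 32760 = 49360.

49360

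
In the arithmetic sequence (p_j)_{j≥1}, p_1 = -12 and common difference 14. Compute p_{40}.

p_j = -12 + (j - 1)·14.
p_{40} = -12 + 39·14 = 534.

534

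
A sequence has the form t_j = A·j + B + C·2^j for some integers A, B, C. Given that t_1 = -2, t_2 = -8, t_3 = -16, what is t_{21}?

-2097232

Plug in j = 1, 2, 3: A + B + 2C = -2; 2A + B + 4C = -8; 3A + B + 8C = -16.
Subtracting the first from the second: A + 2C = -6.
Subtracting the second from the third: A + 4C = -8.
Solving: C = -1, A = -4, then B = 4.
Therefore t_{21} = -84 + 4 + (-1)·2097152 = -2097232.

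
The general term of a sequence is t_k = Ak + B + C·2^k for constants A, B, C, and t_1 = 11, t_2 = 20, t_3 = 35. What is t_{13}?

24617

The three given values yield: A + B + 2C = 11; 2A + B + 4C = 20; 3A + B + 8C = 35.
Subtracting the first from the second: A + 2C = 9.
Subtracting the second from the third: A + 4C = 15.
Solving: C = 3, A = 3, then B = 2.
Therefore t_{13} = 39 + 2 + 3·8192 = 24617.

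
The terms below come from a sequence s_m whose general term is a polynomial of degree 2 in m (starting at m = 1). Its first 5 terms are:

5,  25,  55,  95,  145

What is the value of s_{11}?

1st diffs: 20, 30, 40, 50.
2nd diffs: 10, 10, 10 (constant).
Newton forward-difference form: s_m = 5 + 20·C(m-1,1) + 10·C(m-1,2).
At m = 11: m-1 = 10, so s_{11} = 5 + 200 + 450 = 655.

655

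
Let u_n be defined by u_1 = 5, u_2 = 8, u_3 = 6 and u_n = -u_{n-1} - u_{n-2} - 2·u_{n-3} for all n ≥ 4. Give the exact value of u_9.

-6

u_4 = -24; u_5 = 2; u_6 = 10; u_7 = 36; u_8 = -50; u_9 = -6.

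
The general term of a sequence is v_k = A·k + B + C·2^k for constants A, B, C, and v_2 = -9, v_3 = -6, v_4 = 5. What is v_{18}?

At k = 2, 3, 4: 2A + B + 4C = -9; 3A + B + 8C = -6; 4A + B + 16C = 5.
Subtracting the first from the second: A + 4C = 3.
Subtracting the second from the third: A + 8C = 11.
Solving: C = 2, A = -5, then B = -7.
Hence v_{18} = -5·18 + (-7) + 2·262144 = 524191.

524191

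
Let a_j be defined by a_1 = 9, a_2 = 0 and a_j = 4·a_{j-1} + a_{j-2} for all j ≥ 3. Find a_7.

Compute successive terms:
a_3 = 9; a_4 = 36; a_5 = 153; a_6 = 648; a_7 = 2745.

2745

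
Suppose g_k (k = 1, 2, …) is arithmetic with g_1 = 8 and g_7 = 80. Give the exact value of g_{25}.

296

Common difference d = (80 - 8) / (7 - 1) = 12.
g_k = 8 + (k - 1)·12.
g_{25} = 8 + 24·12 = 296.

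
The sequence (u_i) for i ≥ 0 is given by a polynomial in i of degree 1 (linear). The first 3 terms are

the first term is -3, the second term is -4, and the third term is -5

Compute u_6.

-9

1st diffs: -1, -1 (constant).
So u_i = -i - 3.
Evaluating at i = 6 gives u_6 = -9.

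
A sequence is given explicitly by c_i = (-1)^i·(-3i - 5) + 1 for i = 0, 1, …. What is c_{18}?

-58

(-1)^18 = 1; -3i - 5 at i=18 is -59; so c_{18} = -58.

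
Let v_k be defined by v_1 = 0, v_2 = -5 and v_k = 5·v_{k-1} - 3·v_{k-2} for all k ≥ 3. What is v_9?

-162925

Compute successive terms:
v_3 = -25; v_4 = -110; v_5 = -475; v_6 = -2045; v_7 = -8800; v_8 = -37865; v_9 = -162925.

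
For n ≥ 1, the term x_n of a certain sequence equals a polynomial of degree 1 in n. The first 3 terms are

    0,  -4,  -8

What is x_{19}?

-72

1st diffs: -4, -4 (constant).
So x_n = -4n + 4.
Evaluating at n = 19 gives x_{19} = -72.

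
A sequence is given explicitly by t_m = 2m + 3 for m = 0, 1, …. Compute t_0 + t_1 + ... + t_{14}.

Over m = 0..14: Σm = 105.
Total = (2)·105 + (3)·15 = 255.

255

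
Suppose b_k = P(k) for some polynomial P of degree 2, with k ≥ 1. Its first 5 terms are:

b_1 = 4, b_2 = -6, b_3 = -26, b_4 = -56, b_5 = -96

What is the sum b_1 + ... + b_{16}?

-6736

1st diffs: -10, -20, -30, -40.
2nd diffs: -10, -10, -10 (constant).
Newton forward-difference form: b_k = 4 + (-10)·C(k-1,1) + (-10)·C(k-1,2).
Continuing: …, -146, -206, -276, -356, …, b_{16} = -1196.
Summing k = 1..16 (16 terms) gives -6736.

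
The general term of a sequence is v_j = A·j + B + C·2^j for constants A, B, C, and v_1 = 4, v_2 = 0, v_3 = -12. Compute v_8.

Write the equations: A + B + 2C = 4; 2A + B + 4C = 0; 3A + B + 8C = -12.
Subtracting the first from the second: A + 2C = -4.
Subtracting the second from the third: A + 4C = -12.
Solving: C = -4, A = 4, then B = 8.
Hence v_8 = 4·8 + 8 + (-4)·256 = -984.

-984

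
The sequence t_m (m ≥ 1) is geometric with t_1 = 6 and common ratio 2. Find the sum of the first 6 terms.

378

t_m = 6·2^(m-1).
S = 6·(2^6 - 1)/(2 - 1) = 6·(64 - 1)/(1) = 378.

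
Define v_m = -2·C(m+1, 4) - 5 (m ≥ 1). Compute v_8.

C(9, 4) = 126, so v_8 = -257.

-257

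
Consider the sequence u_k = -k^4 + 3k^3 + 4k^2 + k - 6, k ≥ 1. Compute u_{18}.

-86172

u_{18} = -1·18^4 + 3·18^3 + 4·18^2 + 1·18 - 6 = -86172.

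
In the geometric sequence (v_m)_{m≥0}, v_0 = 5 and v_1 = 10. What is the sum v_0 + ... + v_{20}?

10485755

Common ratio r = 2.
v_m = 5·2^(m-0).
S = 5·(2^21 - 1)/(2 - 1) = 5·(2097152 - 1)/(1) = 10485755.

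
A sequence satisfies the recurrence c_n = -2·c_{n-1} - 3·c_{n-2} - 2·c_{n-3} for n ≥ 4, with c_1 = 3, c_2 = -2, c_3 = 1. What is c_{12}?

-2

Applying the relation repeatedly:
c_4 = -2; c_5 = 5; c_6 = -6; c_7 = 1; c_8 = 6; c_9 = -3; c_{10} = -14; c_{11} = 25; c_{12} = -2.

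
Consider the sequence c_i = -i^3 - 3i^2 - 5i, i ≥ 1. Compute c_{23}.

-13869

c_{23} = -1·23^3 - 3·23^2 - 5·23 = -13869.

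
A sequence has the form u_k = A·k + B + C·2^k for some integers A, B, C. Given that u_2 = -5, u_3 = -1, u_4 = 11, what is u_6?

99

The three given values yield: 2A + B + 4C = -5; 3A + B + 8C = -1; 4A + B + 16C = 11.
Subtracting the first from the second: A + 4C = 4.
Subtracting the second from the third: A + 8C = 12.
Solving: C = 2, A = -4, then B = -5.
Therefore u_6 = -24 + (-5) + 2·64 = 99.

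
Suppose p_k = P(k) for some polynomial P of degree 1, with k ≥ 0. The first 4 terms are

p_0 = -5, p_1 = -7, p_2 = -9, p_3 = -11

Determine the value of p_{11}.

-27

1st diffs: -2, -2, -2 (constant).
So p_k = -2k - 5.
Evaluating at k = 11 gives p_{11} = -27.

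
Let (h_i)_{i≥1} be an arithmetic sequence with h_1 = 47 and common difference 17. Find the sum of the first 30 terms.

h_i = 47 + (i - 1)·17.
h_{30} = 540; S = 30·(47 + 540)/2 = 8805.

8805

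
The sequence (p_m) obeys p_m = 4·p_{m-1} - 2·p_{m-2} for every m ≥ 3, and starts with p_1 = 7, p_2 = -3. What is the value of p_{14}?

-21504192

Iterate the recurrence:
p_3 = -26  p_4 = -98  p_5 = -340  …  p_{11} = -540320  p_{12} = -1844768  p_{13} = -6298432  p_{14} = -21504192.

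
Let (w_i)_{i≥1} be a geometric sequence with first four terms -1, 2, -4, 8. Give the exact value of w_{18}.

Common ratio r = -2.
w_i = (-1)·(-2)^(i-1).
w_{18} = (-1)·(-2)^17 = 131072.

131072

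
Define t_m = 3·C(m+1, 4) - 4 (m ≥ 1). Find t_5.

41

C(6, 4) = 15, so t_5 = 41.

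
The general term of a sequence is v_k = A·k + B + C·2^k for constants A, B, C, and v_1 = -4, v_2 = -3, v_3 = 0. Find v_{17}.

131050

Plug in k = 1, 2, 3: A + B + 2C = -4; 2A + B + 4C = -3; 3A + B + 8C = 0.
Subtracting the first from the second: A + 2C = 1.
Subtracting the second from the third: A + 4C = 3.
Solving: C = 1, A = -1, then B = -5.
Hence v_{17} = -1·17 + (-5) + 1·131072 = 131050.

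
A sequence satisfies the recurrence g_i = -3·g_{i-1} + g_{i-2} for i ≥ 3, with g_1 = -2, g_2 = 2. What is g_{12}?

Iterate the recurrence:
g_3 = -8, g_4 = 26, g_5 = -86, g_6 = 284, g_7 = -938, g_8 = 3098, g_9 = -10232, g_{10} = 33794, g_{11} = -111614, g_{12} = 368636.

368636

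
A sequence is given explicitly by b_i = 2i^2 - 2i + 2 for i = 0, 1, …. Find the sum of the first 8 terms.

240

Over i = 0..7: Σi = 28, Σi² = 140.
Total = (2)·140 + (-2)·28 + (2)·8 = 240.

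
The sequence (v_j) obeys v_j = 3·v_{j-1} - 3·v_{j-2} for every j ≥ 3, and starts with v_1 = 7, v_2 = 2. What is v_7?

-189

Iterate the recurrence:
v_3 = -15, v_4 = -51, v_5 = -108, v_6 = -171, v_7 = -189.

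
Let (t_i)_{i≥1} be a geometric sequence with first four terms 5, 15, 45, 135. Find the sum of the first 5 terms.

605

Common ratio r = 3.
t_i = 5·3^(i-1).
S = 5·(3^5 - 1)/(3 - 1) = 5·(243 - 1)/(2) = 605.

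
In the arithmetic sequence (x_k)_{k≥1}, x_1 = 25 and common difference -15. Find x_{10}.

-110

x_k = 25 + (k - 1)·(-15).
x_{10} = 25 + 9·(-15) = -110.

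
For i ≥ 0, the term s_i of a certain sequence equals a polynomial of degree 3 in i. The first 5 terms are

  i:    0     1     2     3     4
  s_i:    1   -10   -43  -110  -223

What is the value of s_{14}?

1st diffs: -11, -33, -67, -113.
2nd diffs: -22, -34, -46.
3rd diffs: -12, -12 (constant).
Newton forward-difference form: s_i = 1 + (-11)·C(i,1) + (-22)·C(i,2) + (-12)·C(i,3).
At i = 14: i = 14, so s_{14} = 1 - 154 - 2002 - 4368 = -6523.

-6523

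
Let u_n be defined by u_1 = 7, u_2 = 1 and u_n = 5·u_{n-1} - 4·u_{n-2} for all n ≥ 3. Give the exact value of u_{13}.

-33554423

Compute successive terms:
u_3 = -23;  u_4 = -119;  u_5 = -503;  …;  u_{10} = -524279;  u_{11} = -2097143;  u_{12} = -8388599;  u_{13} = -33554423.
(Characteristic roots are 4 and 1.)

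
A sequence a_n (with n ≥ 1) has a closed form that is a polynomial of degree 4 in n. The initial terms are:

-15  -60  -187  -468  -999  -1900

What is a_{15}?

1st diffs: -45, -127, -281, -531, -901.
2nd diffs: -82, -154, -250, -370.
3rd diffs: -72, -96, -120.
4th diffs: -24, -24 (constant).
Newton forward-difference form: a_n = -15 + (-45)·C(n-1,1) + (-82)·C(n-1,2) + (-72)·C(n-1,3) + (-24)·C(n-1,4).
At n = 15: n-1 = 14, so a_{15} = -15 - 630 - 7462 - 26208 - 24024 = -58339.

-58339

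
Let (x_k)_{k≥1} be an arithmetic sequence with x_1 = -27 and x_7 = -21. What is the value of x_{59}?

31

Common difference d = (-21 - (-27)) / (7 - 1) = 1.
x_k = -27 + (k - 1)·1.
x_{59} = -27 + 58·1 = 31.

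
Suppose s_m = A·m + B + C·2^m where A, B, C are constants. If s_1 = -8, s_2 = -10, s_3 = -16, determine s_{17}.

-262116

Plug in m = 1, 2, 3: A + B + 2C = -8; 2A + B + 4C = -10; 3A + B + 8C = -16.
Subtracting the first from the second: A + 2C = -2.
Subtracting the second from the third: A + 4C = -6.
Solving: C = -2, A = 2, then B = -6.
So s_m = 2·m + (-6) + (-2)·2^m; at m=17 this is -262116.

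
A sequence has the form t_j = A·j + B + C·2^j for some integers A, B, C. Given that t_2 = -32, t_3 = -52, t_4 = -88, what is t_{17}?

-524364

Write the equations: 2A + B + 4C = -32; 3A + B + 8C = -52; 4A + B + 16C = -88.
Subtracting the first from the second: A + 4C = -20.
Subtracting the second from the third: A + 8C = -36.
Solving: C = -4, A = -4, then B = -8.
Hence t_{17} = -4·17 + (-8) + (-4)·131072 = -524364.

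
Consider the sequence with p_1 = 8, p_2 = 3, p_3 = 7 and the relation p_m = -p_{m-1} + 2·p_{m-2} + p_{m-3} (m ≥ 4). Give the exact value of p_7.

Applying the relation repeatedly:
p_4 = 7; p_5 = 10; p_6 = 11; p_7 = 16.

16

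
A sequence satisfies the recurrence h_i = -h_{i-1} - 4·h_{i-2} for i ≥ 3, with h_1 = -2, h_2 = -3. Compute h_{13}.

Step forward from the initial values:
h_3 = 11, h_4 = 1, h_5 = -45, …, h_{10} = 1465, h_{11} = -453, h_{12} = -5407, h_{13} = 7219.

7219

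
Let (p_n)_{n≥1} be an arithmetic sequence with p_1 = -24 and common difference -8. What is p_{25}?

p_n = -24 + (n - 1)·(-8).
p_{25} = -24 + 24·(-8) = -216.

-216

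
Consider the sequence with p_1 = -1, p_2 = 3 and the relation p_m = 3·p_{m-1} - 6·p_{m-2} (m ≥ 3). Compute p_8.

-405

Compute successive terms:
p_3 = 15;  p_4 = 27;  p_5 = -9;  p_6 = -189;  p_7 = -513;  p_8 = -405.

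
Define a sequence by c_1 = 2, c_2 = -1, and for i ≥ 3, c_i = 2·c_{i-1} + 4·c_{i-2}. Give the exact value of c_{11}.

Applying the relation repeatedly:
c_3 = 6;  c_4 = 8;  c_5 = 40;  c_6 = 112;  c_7 = 384;  c_8 = 1216;  c_9 = 3968;  c_{10} = 12800;  c_{11} = 41472.

41472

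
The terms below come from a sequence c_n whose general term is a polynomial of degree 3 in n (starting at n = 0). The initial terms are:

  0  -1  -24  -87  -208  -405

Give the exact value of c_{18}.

-18072

1st diffs: -1, -23, -63, -121, -197.
2nd diffs: -22, -40, -58, -76.
3rd diffs: -18, -18, -18 (constant).
Newton forward-difference form: c_n = (-1)·C(n,1) + (-22)·C(n,2) + (-18)·C(n,3).
At n = 18: n = 18, so c_{18} = -18 - 3366 - 14688 = -18072.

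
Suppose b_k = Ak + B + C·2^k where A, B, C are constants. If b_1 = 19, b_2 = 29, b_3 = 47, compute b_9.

2075

At k = 1, 2, 3: A + B + 2C = 19; 2A + B + 4C = 29; 3A + B + 8C = 47.
Subtracting the first from the second: A + 2C = 10.
Subtracting the second from the third: A + 4C = 18.
Solving: C = 4, A = 2, then B = 9.
Hence b_9 = 2·9 + 9 + 4·512 = 2075.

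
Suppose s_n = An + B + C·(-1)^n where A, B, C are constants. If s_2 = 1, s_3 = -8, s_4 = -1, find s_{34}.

-31

The three given values yield: 2A + B + C = 1; 3A + B - C = -8; 4A + B + C = -1.
Subtracting the first from the second: A - 2C = -9.
Subtracting the second from the third: A + 2C = 7.
Solving: C = 4, A = -1, then B = -1.
So s_n = -1·n + (-1) + 4·(-1)^n; at n=34 this is -31.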